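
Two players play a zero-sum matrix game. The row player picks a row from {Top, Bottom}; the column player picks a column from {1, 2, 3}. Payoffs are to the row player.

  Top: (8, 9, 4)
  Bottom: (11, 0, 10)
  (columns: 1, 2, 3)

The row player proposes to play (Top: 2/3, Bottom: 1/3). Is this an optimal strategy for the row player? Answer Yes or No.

Against 1 this mix gives (2/3)·8 + (1/3)·11 = 9.
Against 2 this mix gives (2/3)·9 + (1/3)·0 = 6.
Against 3 this mix gives (2/3)·4 + (1/3)·10 = 6.
All of the column player's active replies (2, 3) yield 6, and no column does worse for the row player. The mix makes the column player indifferent and guarantees 6, so it is optimal.

Yes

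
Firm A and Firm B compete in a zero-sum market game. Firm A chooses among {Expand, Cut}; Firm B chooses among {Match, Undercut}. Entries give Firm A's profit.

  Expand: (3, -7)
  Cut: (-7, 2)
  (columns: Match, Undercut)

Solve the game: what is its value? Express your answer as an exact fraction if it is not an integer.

-43/19

Row minima: Expand → -7, Cut → -7; maximin = -7.
Column maxima: Match → 3, Undercut → 2; minimax = 2.
-7 ≠ 2, so there is no saddle point; optimal play is mixed.
Let Firm A play Expand with probability p. Expected payoff against Match: 3p + (-7)(1−p) = 10p − 7; against Undercut: (-7)p + 2(1−p) = −9p + 2.
Setting these equal: 10p − 7 = −9p + 2 ⇒ 19p = 9 ⇒ p = 9/19, and the value is (10)·(9/19) − 7 = -43/19.
For Firm B: with q = P(Match), equating Expand's and Cut's payoffs gives 10q − 7 = −9q + 2 ⇒ q = 9/19.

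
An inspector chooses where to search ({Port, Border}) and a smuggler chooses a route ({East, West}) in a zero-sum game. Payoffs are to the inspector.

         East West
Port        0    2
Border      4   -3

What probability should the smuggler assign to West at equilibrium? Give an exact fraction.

4/9

Row minima: Port → 0, Border → -3; maximin = 0.
Column maxima: East → 4, West → 2; minimax = 2.
0 ≠ 2, so there is no saddle point; optimal play is mixed.
Let the inspector play Port with probability p. Expected payoff against East: 0p + 4(1−p) = −4p + 4; against West: 2p + (-3)(1−p) = 5p − 3.
Setting these equal: −4p + 4 = 5p − 3 ⇒ −9p = -7 ⇒ p = 7/9, and the value is (-4)·(7/9) + 4 = 8/9.
For the smuggler: with q = P(East), equating Port's and Border's payoffs gives −2q + 2 = 7q − 3 ⇒ q = 5/9.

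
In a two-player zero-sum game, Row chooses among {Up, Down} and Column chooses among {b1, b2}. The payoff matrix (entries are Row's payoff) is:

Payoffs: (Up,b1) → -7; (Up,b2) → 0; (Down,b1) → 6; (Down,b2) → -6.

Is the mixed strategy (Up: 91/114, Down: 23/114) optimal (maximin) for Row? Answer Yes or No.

No

Against b1 this mix gives (91/114)·(-7) + (23/114)·6 = -499/114.
Against b2 this mix gives (91/114)·0 + (23/114)·(-6) = -23/19.
Column will play b1, holding Row to -499/114. Shifting weight toward the row that does better against b1 would raise this floor (the equalizing mix achieves -42/19 against both b1 and b2), so the proposed strategy is not optimal.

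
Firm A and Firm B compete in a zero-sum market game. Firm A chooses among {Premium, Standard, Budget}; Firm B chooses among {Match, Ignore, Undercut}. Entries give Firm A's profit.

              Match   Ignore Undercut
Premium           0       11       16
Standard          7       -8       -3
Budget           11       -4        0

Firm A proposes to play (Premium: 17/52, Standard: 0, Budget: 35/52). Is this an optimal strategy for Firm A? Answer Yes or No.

No

Against Match this mix gives (17/52)·0 + (35/52)·11 = 385/52.
Against Ignore this mix gives (17/52)·11 + (35/52)·(-4) = 47/52.
Against Undercut this mix gives (17/52)·16 + (35/52)·0 = 68/13.
Firm B will play Ignore, holding Firm A to 47/52. Shifting weight toward the row that does better against Ignore would raise this floor (the equalizing mix achieves 121/26 against both Ignore and Match), so the proposed strategy is not optimal.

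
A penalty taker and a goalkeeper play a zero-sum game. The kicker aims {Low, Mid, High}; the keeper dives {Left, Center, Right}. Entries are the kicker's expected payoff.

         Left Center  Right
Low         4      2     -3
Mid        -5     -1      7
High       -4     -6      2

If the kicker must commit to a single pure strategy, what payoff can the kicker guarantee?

-3

Row minima: Low → -3, Mid → -5, High → -6.
The best of these is -3.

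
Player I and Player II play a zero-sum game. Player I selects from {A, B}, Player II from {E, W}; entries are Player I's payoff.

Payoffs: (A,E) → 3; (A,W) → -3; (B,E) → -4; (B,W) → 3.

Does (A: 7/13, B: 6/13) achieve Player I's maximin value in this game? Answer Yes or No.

Yes

Against E this mix gives (7/13)·3 + (6/13)·(-4) = -3/13.
Against W this mix gives (7/13)·(-3) + (6/13)·3 = -3/13.
All of Player II's active replies (E, W) yield -3/13, and no column does worse for Player I. The mix makes Player II indifferent and guarantees -3/13, so it is optimal.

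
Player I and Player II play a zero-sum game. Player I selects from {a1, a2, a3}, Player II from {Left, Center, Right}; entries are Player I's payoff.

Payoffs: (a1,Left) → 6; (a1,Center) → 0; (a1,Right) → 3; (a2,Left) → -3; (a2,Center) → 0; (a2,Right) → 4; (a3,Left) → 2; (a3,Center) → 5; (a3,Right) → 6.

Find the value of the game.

Row minima: a1 → 0, a2 → -3, a3 → 2; maximin = 2.
Column maxima: Left → 6, Center → 5, Right → 6; minimax = 5.
2 ≠ 5, so there is no saddle point; optimal play is mixed.
a2 is strictly dominated by a3, so Player I never plays it.
Right is strictly dominated by Center (it gives Player I strictly more in every row), so Player II never plays it.
On the remaining 2×2 (a1, a3 vs Left, Center):
Let Player I play a1 with probability p. Expected payoff against Left: 6p + 2(1−p) = 4p + 2; against Center: 0p + 5(1−p) = −5p + 5.
Setting these equal: 4p + 2 = −5p + 5 ⇒ 9p = 3 ⇒ p = 1/3, and the value is (4)·(1/3) + 2 = 10/3.
For Player II: with q = P(Left), equating a1's and a3's payoffs gives 6q = −3q + 5 ⇒ q = 5/9.

10/3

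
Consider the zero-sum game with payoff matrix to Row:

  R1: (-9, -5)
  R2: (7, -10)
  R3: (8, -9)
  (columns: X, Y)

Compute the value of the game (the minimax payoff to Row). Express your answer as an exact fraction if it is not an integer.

Row minima: R1 → -9, R2 → -10, R3 → -9; maximin = -9.
Column maxima: X → 8, Y → -5; minimax = -5.
-9 ≠ -5, so there is no saddle point; optimal play is mixed.
R2 is strictly dominated by R3, so Row never plays it.
On the remaining 2×2 (R1, R3 vs X, Y):
Let Row play R1 with probability p. Expected payoff against X: (-9)p + 8(1−p) = −17p + 8; against Y: (-5)p + (-9)(1−p) = 4p − 9.
Setting these equal: −17p + 8 = 4p − 9 ⇒ −21p = -17 ⇒ p = 17/21, and the value is (-17)·(17/21) + 8 = -121/21.
For Column: with q = P(X), equating R1's and R3's payoffs gives −4q − 5 = 17q − 9 ⇒ q = 4/21.

-121/21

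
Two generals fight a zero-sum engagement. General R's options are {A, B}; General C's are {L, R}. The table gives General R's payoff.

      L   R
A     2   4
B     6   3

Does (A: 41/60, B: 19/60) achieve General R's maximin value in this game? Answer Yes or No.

No

Against L this mix gives (41/60)·2 + (19/60)·6 = 49/15.
Against R this mix gives (41/60)·4 + (19/60)·3 = 221/60.
General C will play L, holding General R to 49/15. Shifting weight toward the row that does better against L would raise this floor (the equalizing mix achieves 18/5 against both L and R), so the proposed strategy is not optimal.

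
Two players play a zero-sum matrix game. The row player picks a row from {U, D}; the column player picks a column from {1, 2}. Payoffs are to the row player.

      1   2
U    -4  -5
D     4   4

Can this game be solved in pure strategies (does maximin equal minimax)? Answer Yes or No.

Yes

Row minima: U → -5, D → 4; maximin = 4.
Column maxima: 1 → 4, 2 → 4; minimax = 4.
maximin = minimax = 4, so a saddle point exists.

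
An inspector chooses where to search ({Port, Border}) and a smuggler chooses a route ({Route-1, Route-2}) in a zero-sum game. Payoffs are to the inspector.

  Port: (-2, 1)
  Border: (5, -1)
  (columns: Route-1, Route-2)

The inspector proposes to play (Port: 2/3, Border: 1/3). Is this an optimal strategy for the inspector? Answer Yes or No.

Against Route-1 this mix gives (2/3)·(-2) + (1/3)·5 = 1/3.
Against Route-2 this mix gives (2/3)·1 + (1/3)·(-1) = 1/3.
All of the smuggler's active replies (Route-1, Route-2) yield 1/3, and no column does worse for the inspector. The mix makes the smuggler indifferent and guarantees 1/3, so it is optimal.

Yes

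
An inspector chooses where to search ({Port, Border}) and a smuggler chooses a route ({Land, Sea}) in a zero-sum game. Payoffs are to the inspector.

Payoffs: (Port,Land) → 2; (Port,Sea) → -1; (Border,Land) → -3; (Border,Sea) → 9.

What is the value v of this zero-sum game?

1

Row minima: Port → -1, Border → -3; maximin = -1.
Column maxima: Land → 2, Sea → 9; minimax = 2.
-1 ≠ 2, so there is no saddle point; optimal play is mixed.
Let the inspector play Port with probability p. Expected payoff against Land: 2p + (-3)(1−p) = 5p − 3; against Sea: (-1)p + 9(1−p) = −10p + 9.
Setting these equal: 5p − 3 = −10p + 9 ⇒ 15p = 12 ⇒ p = 4/5, and the value is (5)·(4/5) − 3 = 1.
For the smuggler: with q = P(Land), equating Port's and Border's payoffs gives 3q − 1 = −12q + 9 ⇒ q = 2/3.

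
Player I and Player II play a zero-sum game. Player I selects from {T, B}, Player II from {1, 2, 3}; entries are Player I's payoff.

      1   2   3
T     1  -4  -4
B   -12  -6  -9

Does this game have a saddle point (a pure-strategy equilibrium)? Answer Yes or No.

Row minima: T → -4, B → -12; maximin = -4.
Column maxima: 1 → 1, 2 → -4, 3 → -4; minimax = -4.
maximin = minimax = -4, so a saddle point exists.

Yes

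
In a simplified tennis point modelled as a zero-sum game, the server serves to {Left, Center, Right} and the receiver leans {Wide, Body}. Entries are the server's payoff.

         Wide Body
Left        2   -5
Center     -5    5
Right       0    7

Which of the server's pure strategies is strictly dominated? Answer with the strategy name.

Center

Right gives a strictly higher payoff than Center against every column: 0 > -5, 7 > 5.
So Center is strictly dominated and the server never plays it.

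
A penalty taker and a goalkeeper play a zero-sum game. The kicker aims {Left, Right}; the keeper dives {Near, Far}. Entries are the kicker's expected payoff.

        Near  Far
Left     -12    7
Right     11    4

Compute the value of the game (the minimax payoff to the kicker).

125/26

Row minima: Left → -12, Right → 4; maximin = 4.
Column maxima: Near → 11, Far → 7; minimax = 7.
4 ≠ 7, so there is no saddle point; optimal play is mixed.
Let the kicker play Left with probability p. Expected payoff against Near: (-12)p + 11(1−p) = −23p + 11; against Far: 7p + 4(1−p) = 3p + 4.
Setting these equal: −23p + 11 = 3p + 4 ⇒ −26p = -7 ⇒ p = 7/26, and the value is (-23)·(7/26) + 11 = 125/26.
For the keeper: with q = P(Near), equating Left's and Right's payoffs gives −19q + 7 = 7q + 4 ⇒ q = 3/26.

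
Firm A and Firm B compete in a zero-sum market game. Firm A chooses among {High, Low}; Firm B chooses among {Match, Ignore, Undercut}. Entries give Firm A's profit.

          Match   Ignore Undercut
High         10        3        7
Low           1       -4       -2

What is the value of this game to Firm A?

Row minima: High → 3, Low → -4; maximin = 3.
Column maxima: Match → 10, Ignore → 3, Undercut → 7; minimax = 3.
Since maximin = minimax = 3, there is a saddle point and the value is 3.

3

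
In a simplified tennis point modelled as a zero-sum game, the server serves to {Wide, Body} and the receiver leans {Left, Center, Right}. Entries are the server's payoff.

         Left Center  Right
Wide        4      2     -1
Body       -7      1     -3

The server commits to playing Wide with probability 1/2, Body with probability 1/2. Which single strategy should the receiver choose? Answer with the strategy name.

Right

If the receiver plays Left, the server's expected payoff is (1/2)·4 + (1/2)·(-7) = -3/2.
If the receiver plays Center, the server's expected payoff is (1/2)·2 + (1/2)·1 = 3/2.
If the receiver plays Right, the server's expected payoff is (1/2)·(-1) + (1/2)·(-3) = -2.
The receiver minimizes the server's payoff; the smallest is -2, so the best response is Right.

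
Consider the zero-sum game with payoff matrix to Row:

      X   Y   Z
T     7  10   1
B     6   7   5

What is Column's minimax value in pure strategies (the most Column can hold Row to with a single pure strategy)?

Column maxima: X → 7, Y → 10, Z → 5.
The smallest of these is 5.

5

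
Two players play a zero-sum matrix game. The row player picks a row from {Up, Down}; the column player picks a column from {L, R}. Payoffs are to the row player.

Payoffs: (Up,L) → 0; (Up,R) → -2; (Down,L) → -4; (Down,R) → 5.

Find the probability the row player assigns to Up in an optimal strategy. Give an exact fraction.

9/11

Row minima: Up → -2, Down → -4; maximin = -2.
Column maxima: L → 0, R → 5; minimax = 0.
-2 ≠ 0, so there is no saddle point; optimal play is mixed.
Let the row player play Up with probability p. Expected payoff against L: 0p + (-4)(1−p) = 4p − 4; against R: (-2)p + 5(1−p) = −7p + 5.
Setting these equal: 4p − 4 = −7p + 5 ⇒ 11p = 9 ⇒ p = 9/11, and the value is (4)·(9/11) − 4 = -8/11.
For the column player: with q = P(L), equating Up's and Down's payoffs gives 2q − 2 = −9q + 5 ⇒ q = 7/11.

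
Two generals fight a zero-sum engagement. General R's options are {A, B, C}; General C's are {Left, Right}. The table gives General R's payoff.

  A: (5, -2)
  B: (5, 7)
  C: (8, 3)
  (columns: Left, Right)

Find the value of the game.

41/7

Row minima: A → -2, B → 5, C → 3; maximin = 5.
Column maxima: Left → 8, Right → 7; minimax = 7.
5 ≠ 7, so there is no saddle point; optimal play is mixed.
A is strictly dominated by C, so General R never plays it.
On the remaining 2×2 (B, C vs Left, Right):
Let General R play B with probability p. Expected payoff against Left: 5p + 8(1−p) = −3p + 8; against Right: 7p + 3(1−p) = 4p + 3.
Setting these equal: −3p + 8 = 4p + 3 ⇒ −7p = -5 ⇒ p = 5/7, and the value is (-3)·(5/7) + 8 = 41/7.
For General C: with q = P(Left), equating B's and C's payoffs gives −2q + 7 = 5q + 3 ⇒ q = 4/7.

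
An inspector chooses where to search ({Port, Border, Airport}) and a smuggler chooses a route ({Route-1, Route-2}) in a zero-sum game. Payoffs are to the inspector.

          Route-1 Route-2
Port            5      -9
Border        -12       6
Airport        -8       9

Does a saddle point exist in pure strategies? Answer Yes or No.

Row minima: Port → -9, Border → -12, Airport → -8; maximin = -8.
Column maxima: Route-1 → 5, Route-2 → 9; minimax = 5.
-8 ≠ 5, so no pure-strategy equilibrium exists.

No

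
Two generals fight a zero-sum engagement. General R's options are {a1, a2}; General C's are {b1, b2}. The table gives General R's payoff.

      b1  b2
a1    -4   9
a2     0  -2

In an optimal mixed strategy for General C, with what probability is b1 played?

11/15

Row minima: a1 → -4, a2 → -2; maximin = -2.
Column maxima: b1 → 0, b2 → 9; minimax = 0.
-2 ≠ 0, so there is no saddle point; optimal play is mixed.
Let General R play a1 with probability p. Expected payoff against b1: (-4)p + 0(1−p) = −4p; against b2: 9p + (-2)(1−p) = 11p − 2.
Setting these equal: −4p = 11p − 2 ⇒ −15p = -2 ⇒ p = 2/15, and the value is (-4)·(2/15) = -8/15.
For General C: with q = P(b1), equating a1's and a2's payoffs gives −13q + 9 = 2q − 2 ⇒ q = 11/15.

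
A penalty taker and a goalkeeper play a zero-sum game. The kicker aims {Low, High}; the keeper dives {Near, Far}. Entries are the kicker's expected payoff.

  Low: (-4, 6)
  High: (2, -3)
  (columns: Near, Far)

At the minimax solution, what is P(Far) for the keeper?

2/5

Row minima: Low → -4, High → -3; maximin = -3.
Column maxima: Near → 2, Far → 6; minimax = 2.
-3 ≠ 2, so there is no saddle point; optimal play is mixed.
Let the kicker play Low with probability p. Expected payoff against Near: (-4)p + 2(1−p) = −6p + 2; against Far: 6p + (-3)(1−p) = 9p − 3.
Setting these equal: −6p + 2 = 9p − 3 ⇒ −15p = -5 ⇒ p = 1/3, and the value is (-6)·(1/3) + 2 = 0.
For the keeper: with q = P(Near), equating Low's and High's payoffs gives −10q + 6 = 5q − 3 ⇒ q = 3/5.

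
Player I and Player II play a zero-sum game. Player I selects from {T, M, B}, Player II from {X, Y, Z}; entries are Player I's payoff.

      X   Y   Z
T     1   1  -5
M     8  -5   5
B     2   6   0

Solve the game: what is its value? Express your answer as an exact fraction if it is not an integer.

15/8

Row minima: T → -5, M → -5, B → 0; maximin = 0.
Column maxima: X → 8, Y → 6, Z → 5; minimax = 5.
0 ≠ 5, so there is no saddle point; optimal play is mixed.
T is strictly dominated by B, so Player I never plays it.
X is strictly dominated by Z (it gives Player I strictly more in every row), so Player II never plays it.
On the remaining 2×2 (M, B vs Y, Z):
Let Player I play M with probability p. Expected payoff against Y: (-5)p + 6(1−p) = −11p + 6; against Z: 5p + 0(1−p) = 5p.
Setting these equal: −11p + 6 = 5p ⇒ −16p = -6 ⇒ p = 3/8, and the value is (-11)·(3/8) + 6 = 15/8.
For Player II: with q = P(Y), equating M's and B's payoffs gives −10q + 5 = 6q ⇒ q = 5/16.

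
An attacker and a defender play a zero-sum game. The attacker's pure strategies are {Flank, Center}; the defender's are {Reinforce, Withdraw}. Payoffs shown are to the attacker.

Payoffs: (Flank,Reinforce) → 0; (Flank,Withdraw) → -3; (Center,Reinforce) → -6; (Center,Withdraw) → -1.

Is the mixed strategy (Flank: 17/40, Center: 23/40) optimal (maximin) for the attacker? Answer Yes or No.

No

Against Reinforce this mix gives (17/40)·0 + (23/40)·(-6) = -69/20.
Against Withdraw this mix gives (17/40)·(-3) + (23/40)·(-1) = -37/20.
The defender will play Reinforce, holding the attacker to -69/20. Shifting weight toward the row that does better against Reinforce would raise this floor (the equalizing mix achieves -9/4 against both Reinforce and Withdraw), so the proposed strategy is not optimal.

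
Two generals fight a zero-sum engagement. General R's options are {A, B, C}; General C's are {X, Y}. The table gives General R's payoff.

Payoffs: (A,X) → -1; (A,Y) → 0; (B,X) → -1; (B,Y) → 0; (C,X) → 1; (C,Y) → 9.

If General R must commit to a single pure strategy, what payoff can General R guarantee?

1

Row minima: A → -1, B → -1, C → 1.
The best of these is 1.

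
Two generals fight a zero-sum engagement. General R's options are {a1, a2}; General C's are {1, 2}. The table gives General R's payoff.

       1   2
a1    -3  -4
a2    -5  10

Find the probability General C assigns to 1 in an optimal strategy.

7/8

Row minima: a1 → -4, a2 → -5; maximin = -4.
Column maxima: 1 → -3, 2 → 10; minimax = -3.
-4 ≠ -3, so there is no saddle point; optimal play is mixed.
Let General R play a1 with probability p. Expected payoff against 1: (-3)p + (-5)(1−p) = 2p − 5; against 2: (-4)p + 10(1−p) = −14p + 10.
Setting these equal: 2p − 5 = −14p + 10 ⇒ 16p = 15 ⇒ p = 15/16, and the value is (2)·(15/16) − 5 = -25/8.
For General C: with q = P(1), equating a1's and a2's payoffs gives q − 4 = −15q + 10 ⇒ q = 7/8.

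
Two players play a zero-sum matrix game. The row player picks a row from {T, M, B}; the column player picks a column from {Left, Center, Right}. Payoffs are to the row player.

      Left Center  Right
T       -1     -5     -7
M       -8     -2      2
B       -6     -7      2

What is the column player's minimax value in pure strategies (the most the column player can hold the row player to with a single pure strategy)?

Column maxima: Left → -1, Center → -2, Right → 2.
The smallest of these is -2.

-2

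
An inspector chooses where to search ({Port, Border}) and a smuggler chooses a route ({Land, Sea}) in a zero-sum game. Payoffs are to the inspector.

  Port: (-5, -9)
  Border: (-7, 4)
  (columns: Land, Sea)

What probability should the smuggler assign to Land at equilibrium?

Row minima: Port → -9, Border → -7; maximin = -7.
Column maxima: Land → -5, Sea → 4; minimax = -5.
-7 ≠ -5, so there is no saddle point; optimal play is mixed.
Let the inspector play Port with probability p. Expected payoff against Land: (-5)p + (-7)(1−p) = 2p − 7; against Sea: (-9)p + 4(1−p) = −13p + 4.
Setting these equal: 2p − 7 = −13p + 4 ⇒ 15p = 11 ⇒ p = 11/15, and the value is (2)·(11/15) − 7 = -83/15.
For the smuggler: with q = P(Land), equating Port's and Border's payoffs gives 4q − 9 = −11q + 4 ⇒ q = 13/15.

13/15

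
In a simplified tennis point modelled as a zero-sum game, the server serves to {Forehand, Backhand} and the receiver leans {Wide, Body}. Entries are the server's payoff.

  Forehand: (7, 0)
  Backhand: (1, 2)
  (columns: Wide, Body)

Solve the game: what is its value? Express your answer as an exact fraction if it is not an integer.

7/4

Row minima: Forehand → 0, Backhand → 1; maximin = 1.
Column maxima: Wide → 7, Body → 2; minimax = 2.
1 ≠ 2, so there is no saddle point; optimal play is mixed.
Let the server play Forehand with probability p. Expected payoff against Wide: 7p + 1(1−p) = 6p + 1; against Body: 0p + 2(1−p) = −2p + 2.
Setting these equal: 6p + 1 = −2p + 2 ⇒ 8p = 1 ⇒ p = 1/8, and the value is (6)·(1/8) + 1 = 7/4.
For the receiver: with q = P(Wide), equating Forehand's and Backhand's payoffs gives 7q = −q + 2 ⇒ q = 1/4.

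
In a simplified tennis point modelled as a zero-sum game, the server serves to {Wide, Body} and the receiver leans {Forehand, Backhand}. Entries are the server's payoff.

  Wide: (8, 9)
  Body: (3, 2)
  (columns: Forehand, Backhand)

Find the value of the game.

Row minima: Wide → 8, Body → 2; maximin = 8.
Column maxima: Forehand → 8, Backhand → 9; minimax = 8.
Since maximin = minimax = 8, there is a saddle point and the value is 8.

8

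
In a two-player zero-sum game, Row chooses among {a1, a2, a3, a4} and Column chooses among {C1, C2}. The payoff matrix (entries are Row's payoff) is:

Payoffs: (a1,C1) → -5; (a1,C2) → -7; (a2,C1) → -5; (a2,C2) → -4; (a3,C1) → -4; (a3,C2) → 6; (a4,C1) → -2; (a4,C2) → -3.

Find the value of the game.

Row minima: a1 → -7, a2 → -5, a3 → -4, a4 → -3; maximin = -3.
Column maxima: C1 → -2, C2 → 6; minimax = -2.
-3 ≠ -2, so there is no saddle point; optimal play is mixed.
a1 is strictly dominated by a3, so Row never plays it.
a2 is strictly dominated by a3, so Row never plays it.
On the remaining 2×2 (a3, a4 vs C1, C2):
Let Row play a3 with probability p. Expected payoff against C1: (-4)p + (-2)(1−p) = −2p − 2; against C2: 6p + (-3)(1−p) = 9p − 3.
Setting these equal: −2p − 2 = 9p − 3 ⇒ −11p = -1 ⇒ p = 1/11, and the value is (-2)·(1/11) − 2 = -24/11.
For Column: with q = P(C1), equating a3's and a4's payoffs gives −10q + 6 = q − 3 ⇒ q = 9/11.

-24/11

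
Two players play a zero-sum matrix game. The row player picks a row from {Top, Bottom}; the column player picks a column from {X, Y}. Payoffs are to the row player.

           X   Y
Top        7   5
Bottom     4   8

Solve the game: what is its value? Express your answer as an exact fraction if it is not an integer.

6

Row minima: Top → 5, Bottom → 4; maximin = 5.
Column maxima: X → 7, Y → 8; minimax = 7.
5 ≠ 7, so there is no saddle point; optimal play is mixed.
Let the row player play Top with probability p. Expected payoff against X: 7p + 4(1−p) = 3p + 4; against Y: 5p + 8(1−p) = −3p + 8.
Setting these equal: 3p + 4 = −3p + 8 ⇒ 6p = 4 ⇒ p = 2/3, and the value is (3)·(2/3) + 4 = 6.
For the column player: with q = P(X), equating Top's and Bottom's payoffs gives 2q + 5 = −4q + 8 ⇒ q = 1/2.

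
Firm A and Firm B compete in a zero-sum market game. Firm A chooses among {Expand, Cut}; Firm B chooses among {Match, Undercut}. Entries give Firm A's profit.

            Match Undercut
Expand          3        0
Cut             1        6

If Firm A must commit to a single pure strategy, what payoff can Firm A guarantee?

1

Row minima: Expand → 0, Cut → 1.
The best of these is 1.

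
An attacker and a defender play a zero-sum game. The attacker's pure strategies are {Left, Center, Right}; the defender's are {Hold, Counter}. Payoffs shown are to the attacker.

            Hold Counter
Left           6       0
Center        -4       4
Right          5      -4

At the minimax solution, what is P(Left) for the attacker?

Row minima: Left → 0, Center → -4, Right → -4; maximin = 0.
Column maxima: Hold → 6, Counter → 4; minimax = 4.
0 ≠ 4, so there is no saddle point; optimal play is mixed.
Right is strictly dominated by Left, so the attacker never plays it.
On the remaining 2×2 (Left, Center vs Hold, Counter):
Let the attacker play Left with probability p. Expected payoff against Hold: 6p + (-4)(1−p) = 10p − 4; against Counter: 0p + 4(1−p) = −4p + 4.
Setting these equal: 10p − 4 = −4p + 4 ⇒ 14p = 8 ⇒ p = 4/7, and the value is (10)·(4/7) − 4 = 12/7.
For the defender: with q = P(Hold), equating Left's and Center's payoffs gives 6q = −8q + 4 ⇒ q = 2/7.

4/7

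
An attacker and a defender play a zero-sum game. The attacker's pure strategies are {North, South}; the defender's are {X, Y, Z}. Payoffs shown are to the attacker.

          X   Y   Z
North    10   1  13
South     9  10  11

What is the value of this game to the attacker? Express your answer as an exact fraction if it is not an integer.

Row minima: North → 1, South → 9; maximin = 9.
Column maxima: X → 10, Y → 10, Z → 13; minimax = 10.
9 ≠ 10, so there is no saddle point; optimal play is mixed.
Z is strictly dominated by X (it gives the attacker strictly more in every row), so the defender never plays it.
On the remaining 2×2 (North, South vs X, Y):
Let the attacker play North with probability p. Expected payoff against X: 10p + 9(1−p) = p + 9; against Y: 1p + 10(1−p) = −9p + 10.
Setting these equal: p + 9 = −9p + 10 ⇒ 10p = 1 ⇒ p = 1/10, and the value is (1)·(1/10) + 9 = 91/10.
For the defender: with q = P(X), equating North's and South's payoffs gives 9q + 1 = −q + 10 ⇒ q = 9/10.

91/10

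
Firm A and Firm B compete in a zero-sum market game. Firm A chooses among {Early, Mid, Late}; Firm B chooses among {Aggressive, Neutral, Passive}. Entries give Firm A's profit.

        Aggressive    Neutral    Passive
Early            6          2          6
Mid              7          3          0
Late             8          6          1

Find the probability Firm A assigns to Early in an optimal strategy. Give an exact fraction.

5/9

Row minima: Early → 2, Mid → 0, Late → 1; maximin = 2.
Column maxima: Aggressive → 8, Neutral → 6, Passive → 6; minimax = 6.
2 ≠ 6, so there is no saddle point; optimal play is mixed.
Mid is strictly dominated by Late, so Firm A never plays it.
Aggressive is strictly dominated by Neutral (it gives Firm A strictly more in every row), so Firm B never plays it.
On the remaining 2×2 (Early, Late vs Neutral, Passive):
Let Firm A play Early with probability p. Expected payoff against Neutral: 2p + 6(1−p) = −4p + 6; against Passive: 6p + 1(1−p) = 5p + 1.
Setting these equal: −4p + 6 = 5p + 1 ⇒ −9p = -5 ⇒ p = 5/9, and the value is (-4)·(5/9) + 6 = 34/9.
For Firm B: with q = P(Neutral), equating Early's and Late's payoffs gives −4q + 6 = 5q + 1 ⇒ q = 5/9.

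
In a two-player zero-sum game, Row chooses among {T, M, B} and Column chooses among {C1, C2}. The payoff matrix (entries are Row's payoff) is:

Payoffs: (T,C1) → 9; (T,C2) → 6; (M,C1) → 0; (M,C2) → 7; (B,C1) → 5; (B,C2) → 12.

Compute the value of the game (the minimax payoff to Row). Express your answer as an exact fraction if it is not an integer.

39/5

Row minima: T → 6, M → 0, B → 5; maximin = 6.
Column maxima: C1 → 9, C2 → 12; minimax = 9.
6 ≠ 9, so there is no saddle point; optimal play is mixed.
M is strictly dominated by B, so Row never plays it.
On the remaining 2×2 (T, B vs C1, C2):
Let Row play T with probability p. Expected payoff against C1: 9p + 5(1−p) = 4p + 5; against C2: 6p + 12(1−p) = −6p + 12.
Setting these equal: 4p + 5 = −6p + 12 ⇒ 10p = 7 ⇒ p = 7/10, and the value is (4)·(7/10) + 5 = 39/5.
For Column: with q = P(C1), equating T's and B's payoffs gives 3q + 6 = −7q + 12 ⇒ q = 3/5.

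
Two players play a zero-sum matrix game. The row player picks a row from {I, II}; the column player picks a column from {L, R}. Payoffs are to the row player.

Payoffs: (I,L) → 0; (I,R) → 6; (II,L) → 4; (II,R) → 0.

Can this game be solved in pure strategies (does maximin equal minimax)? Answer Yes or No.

Row minima: I → 0, II → 0; maximin = 0.
Column maxima: L → 4, R → 6; minimax = 4.
0 ≠ 4, so no pure-strategy equilibrium exists.

No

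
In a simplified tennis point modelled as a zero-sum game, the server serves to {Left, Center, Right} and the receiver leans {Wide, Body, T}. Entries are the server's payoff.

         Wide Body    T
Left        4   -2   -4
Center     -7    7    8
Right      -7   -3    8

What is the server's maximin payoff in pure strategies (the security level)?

Row minima: Left → -4, Center → -7, Right → -7.
The best of these is -4.

-4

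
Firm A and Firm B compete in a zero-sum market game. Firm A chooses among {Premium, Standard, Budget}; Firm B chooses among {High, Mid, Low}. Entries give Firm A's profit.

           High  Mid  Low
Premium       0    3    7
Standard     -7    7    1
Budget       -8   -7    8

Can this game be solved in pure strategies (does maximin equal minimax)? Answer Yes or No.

Yes

Row minima: Premium → 0, Standard → -7, Budget → -8; maximin = 0.
Column maxima: High → 0, Mid → 7, Low → 8; minimax = 0.
maximin = minimax = 0, so a saddle point exists.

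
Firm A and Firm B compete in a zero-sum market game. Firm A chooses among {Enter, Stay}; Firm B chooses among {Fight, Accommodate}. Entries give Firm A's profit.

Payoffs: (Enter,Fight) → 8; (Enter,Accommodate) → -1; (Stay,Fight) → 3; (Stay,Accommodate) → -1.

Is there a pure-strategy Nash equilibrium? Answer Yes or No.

Yes

Row minima: Enter → -1, Stay → -1; maximin = -1.
Column maxima: Fight → 8, Accommodate → -1; minimax = -1.
maximin = minimax = -1, so a saddle point exists.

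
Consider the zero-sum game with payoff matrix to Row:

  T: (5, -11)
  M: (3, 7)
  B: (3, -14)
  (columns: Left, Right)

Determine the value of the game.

Row minima: T → -11, M → 3, B → -14; maximin = 3.
Column maxima: Left → 5, Right → 7; minimax = 5.
3 ≠ 5, so there is no saddle point; optimal play is mixed.
B is strictly dominated by T, so Row never plays it.
On the remaining 2×2 (T, M vs Left, Right):
Let Row play T with probability p. Expected payoff against Left: 5p + 3(1−p) = 2p + 3; against Right: (-11)p + 7(1−p) = −18p + 7.
Setting these equal: 2p + 3 = −18p + 7 ⇒ 20p = 4 ⇒ p = 1/5, and the value is (2)·(1/5) + 3 = 17/5.
For Column: with q = P(Left), equating T's and M's payoffs gives 16q − 11 = −4q + 7 ⇒ q = 9/10.

17/5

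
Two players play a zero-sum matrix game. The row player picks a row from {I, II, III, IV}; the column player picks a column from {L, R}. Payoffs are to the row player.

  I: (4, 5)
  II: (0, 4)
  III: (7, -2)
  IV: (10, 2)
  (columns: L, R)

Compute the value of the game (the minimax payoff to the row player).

Row minima: I → 4, II → 0, III → -2, IV → 2; maximin = 4.
Column maxima: L → 10, R → 5; minimax = 5.
4 ≠ 5, so there is no saddle point; optimal play is mixed.
II is strictly dominated by I, so the row player never plays it.
III is strictly dominated by IV, so the row player never plays it.
On the remaining 2×2 (I, IV vs L, R):
Let the row player play I with probability p. Expected payoff against L: 4p + 10(1−p) = −6p + 10; against R: 5p + 2(1−p) = 3p + 2.
Setting these equal: −6p + 10 = 3p + 2 ⇒ −9p = -8 ⇒ p = 8/9, and the value is (-6)·(8/9) + 10 = 14/3.
For the column player: with q = P(L), equating I's and IV's payoffs gives −q + 5 = 8q + 2 ⇒ q = 1/3.

14/3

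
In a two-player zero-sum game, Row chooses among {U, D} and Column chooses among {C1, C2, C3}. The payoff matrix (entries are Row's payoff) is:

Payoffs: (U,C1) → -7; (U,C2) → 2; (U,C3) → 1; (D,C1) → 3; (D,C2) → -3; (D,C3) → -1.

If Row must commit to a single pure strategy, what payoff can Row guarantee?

Row minima: U → -7, D → -3.
The best of these is -3.

-3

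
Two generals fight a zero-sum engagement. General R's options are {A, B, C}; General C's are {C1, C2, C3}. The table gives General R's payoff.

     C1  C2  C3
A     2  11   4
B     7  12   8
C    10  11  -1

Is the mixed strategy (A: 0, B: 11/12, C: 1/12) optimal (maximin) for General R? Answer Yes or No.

Yes

Against C1 this mix gives (11/12)·7 + (1/12)·10 = 29/4.
Against C2 this mix gives (11/12)·12 + (1/12)·11 = 143/12.
Against C3 this mix gives (11/12)·8 + (1/12)·(-1) = 29/4.
All of General C's active replies (C1, C3) yield 29/4, and no column does worse for General R. The mix makes General C indifferent and guarantees 29/4, so it is optimal.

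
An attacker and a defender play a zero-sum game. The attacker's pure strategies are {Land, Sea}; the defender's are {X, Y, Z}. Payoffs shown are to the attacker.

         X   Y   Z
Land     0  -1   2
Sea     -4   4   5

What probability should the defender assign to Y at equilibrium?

Row minima: Land → -1, Sea → -4; maximin = -1.
Column maxima: X → 0, Y → 4, Z → 5; minimax = 0.
-1 ≠ 0, so there is no saddle point; optimal play is mixed.
Z is strictly dominated by X (it gives the attacker strictly more in every row), so the defender never plays it.
On the remaining 2×2 (Land, Sea vs X, Y):
Let the attacker play Land with probability p. Expected payoff against X: 0p + (-4)(1−p) = 4p − 4; against Y: (-1)p + 4(1−p) = −5p + 4.
Setting these equal: 4p − 4 = −5p + 4 ⇒ 9p = 8 ⇒ p = 8/9, and the value is (4)·(8/9) − 4 = -4/9.
For the defender: with q = P(X), equating Land's and Sea's payoffs gives q − 1 = −8q + 4 ⇒ q = 5/9.

4/9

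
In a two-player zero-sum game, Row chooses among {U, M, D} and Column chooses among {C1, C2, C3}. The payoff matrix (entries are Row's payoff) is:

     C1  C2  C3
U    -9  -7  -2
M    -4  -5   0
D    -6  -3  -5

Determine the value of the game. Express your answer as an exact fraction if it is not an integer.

Row minima: U → -9, M → -5, D → -6; maximin = -5.
Column maxima: C1 → -4, C2 → -3, C3 → 0; minimax = -4.
-5 ≠ -4, so there is no saddle point; optimal play is mixed.
U is strictly dominated by M, so Row never plays it.
C3 is strictly dominated by C1 (it gives Row strictly more in every row), so Column never plays it.
On the remaining 2×2 (M, D vs C1, C2):
Let Row play M with probability p. Expected payoff against C1: (-4)p + (-6)(1−p) = 2p − 6; against C2: (-5)p + (-3)(1−p) = −2p − 3.
Setting these equal: 2p − 6 = −2p − 3 ⇒ 4p = 3 ⇒ p = 3/4, and the value is (2)·(3/4) − 6 = -9/2.
For Column: with q = P(C1), equating M's and D's payoffs gives q − 5 = −3q − 3 ⇒ q = 1/2.

-9/2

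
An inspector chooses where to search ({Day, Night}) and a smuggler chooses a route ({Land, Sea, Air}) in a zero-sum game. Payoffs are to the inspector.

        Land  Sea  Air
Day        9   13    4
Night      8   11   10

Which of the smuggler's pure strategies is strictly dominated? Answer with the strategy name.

Sea

Land holds the inspector's payoff strictly below Sea in every row: 9 < 13, 8 < 11.
So Sea is strictly dominated for the smuggler.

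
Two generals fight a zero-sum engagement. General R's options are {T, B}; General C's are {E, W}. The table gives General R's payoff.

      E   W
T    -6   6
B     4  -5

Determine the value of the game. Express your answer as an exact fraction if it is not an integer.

-2/7

Row minima: T → -6, B → -5; maximin = -5.
Column maxima: E → 4, W → 6; minimax = 4.
-5 ≠ 4, so there is no saddle point; optimal play is mixed.
Let General R play T with probability p. Expected payoff against E: (-6)p + 4(1−p) = −10p + 4; against W: 6p + (-5)(1−p) = 11p − 5.
Setting these equal: −10p + 4 = 11p − 5 ⇒ −21p = -9 ⇒ p = 3/7, and the value is (-10)·(3/7) + 4 = -2/7.
For General C: with q = P(E), equating T's and B's payoffs gives −12q + 6 = 9q − 5 ⇒ q = 11/21.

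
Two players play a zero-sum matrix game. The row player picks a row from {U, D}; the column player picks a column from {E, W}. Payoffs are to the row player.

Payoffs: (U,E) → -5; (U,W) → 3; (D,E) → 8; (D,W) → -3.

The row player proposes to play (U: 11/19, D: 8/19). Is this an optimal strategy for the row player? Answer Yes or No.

Against E this mix gives (11/19)·(-5) + (8/19)·8 = 9/19.
Against W this mix gives (11/19)·3 + (8/19)·(-3) = 9/19.
All of the column player's active replies (E, W) yield 9/19, and no column does worse for the row player. The mix makes the column player indifferent and guarantees 9/19, so it is optimal.

Yes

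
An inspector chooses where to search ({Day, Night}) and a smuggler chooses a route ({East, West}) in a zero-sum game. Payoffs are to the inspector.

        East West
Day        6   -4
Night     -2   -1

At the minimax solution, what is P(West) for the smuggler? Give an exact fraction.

8/11

Row minima: Day → -4, Night → -2; maximin = -2.
Column maxima: East → 6, West → -1; minimax = -1.
-2 ≠ -1, so there is no saddle point; optimal play is mixed.
Let the inspector play Day with probability p. Expected payoff against East: 6p + (-2)(1−p) = 8p − 2; against West: (-4)p + (-1)(1−p) = −3p − 1.
Setting these equal: 8p − 2 = −3p − 1 ⇒ 11p = 1 ⇒ p = 1/11, and the value is (8)·(1/11) − 2 = -14/11.
For the smuggler: with q = P(East), equating Day's and Night's payoffs gives 10q − 4 = −q − 1 ⇒ q = 3/11.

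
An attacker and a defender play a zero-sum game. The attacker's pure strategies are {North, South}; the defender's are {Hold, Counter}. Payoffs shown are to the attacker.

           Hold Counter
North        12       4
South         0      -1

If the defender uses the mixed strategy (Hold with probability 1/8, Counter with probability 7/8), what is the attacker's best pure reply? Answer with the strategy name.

Expected payoff of North: (1/8)·12 + (7/8)·4 = 5.
Expected payoff of South: (1/8)·0 + (7/8)·(-1) = -7/8.
The largest is 5, so the attacker's best response is North.

North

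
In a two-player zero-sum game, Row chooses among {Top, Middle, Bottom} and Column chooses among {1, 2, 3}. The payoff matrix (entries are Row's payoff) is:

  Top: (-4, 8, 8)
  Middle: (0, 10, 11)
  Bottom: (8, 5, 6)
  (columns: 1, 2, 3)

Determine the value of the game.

80/13

Row minima: Top → -4, Middle → 0, Bottom → 5; maximin = 5.
Column maxima: 1 → 8, 2 → 10, 3 → 11; minimax = 8.
5 ≠ 8, so there is no saddle point; optimal play is mixed.
Top is strictly dominated by Middle, so Row never plays it.
With Top eliminated, 3 is strictly dominated by 2 (it gives Row strictly more in every remaining row), so Column never plays it.
On the remaining 2×2 (Middle, Bottom vs 1, 2):
Let Row play Middle with probability p. Expected payoff against 1: 0p + 8(1−p) = −8p + 8; against 2: 10p + 5(1−p) = 5p + 5.
Setting these equal: −8p + 8 = 5p + 5 ⇒ −13p = -3 ⇒ p = 3/13, and the value is (-8)·(3/13) + 8 = 80/13.
For Column: with q = P(1), equating Middle's and Bottom's payoffs gives −10q + 10 = 3q + 5 ⇒ q = 5/13.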